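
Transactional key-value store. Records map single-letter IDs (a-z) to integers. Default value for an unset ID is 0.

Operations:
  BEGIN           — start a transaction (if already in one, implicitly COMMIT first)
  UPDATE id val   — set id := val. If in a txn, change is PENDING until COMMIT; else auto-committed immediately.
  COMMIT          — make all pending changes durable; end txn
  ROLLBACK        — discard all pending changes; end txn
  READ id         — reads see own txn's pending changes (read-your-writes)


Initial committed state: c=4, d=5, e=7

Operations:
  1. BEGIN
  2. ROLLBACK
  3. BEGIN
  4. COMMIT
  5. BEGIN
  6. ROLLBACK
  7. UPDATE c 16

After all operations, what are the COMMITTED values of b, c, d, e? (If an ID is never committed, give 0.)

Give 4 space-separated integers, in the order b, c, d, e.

Initial committed: {c=4, d=5, e=7}
Op 1: BEGIN: in_txn=True, pending={}
Op 2: ROLLBACK: discarded pending []; in_txn=False
Op 3: BEGIN: in_txn=True, pending={}
Op 4: COMMIT: merged [] into committed; committed now {c=4, d=5, e=7}
Op 5: BEGIN: in_txn=True, pending={}
Op 6: ROLLBACK: discarded pending []; in_txn=False
Op 7: UPDATE c=16 (auto-commit; committed c=16)
Final committed: {c=16, d=5, e=7}

Answer: 0 16 5 7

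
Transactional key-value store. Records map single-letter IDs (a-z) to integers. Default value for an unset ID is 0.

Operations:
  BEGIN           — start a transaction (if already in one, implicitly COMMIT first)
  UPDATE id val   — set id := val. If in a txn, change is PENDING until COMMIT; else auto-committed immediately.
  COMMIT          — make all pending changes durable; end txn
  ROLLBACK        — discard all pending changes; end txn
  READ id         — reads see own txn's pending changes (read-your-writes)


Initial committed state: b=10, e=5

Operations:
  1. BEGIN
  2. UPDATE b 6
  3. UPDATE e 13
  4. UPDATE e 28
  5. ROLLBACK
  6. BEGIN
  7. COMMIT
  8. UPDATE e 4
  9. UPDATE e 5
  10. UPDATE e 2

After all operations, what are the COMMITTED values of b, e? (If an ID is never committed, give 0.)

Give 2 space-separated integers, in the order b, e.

Initial committed: {b=10, e=5}
Op 1: BEGIN: in_txn=True, pending={}
Op 2: UPDATE b=6 (pending; pending now {b=6})
Op 3: UPDATE e=13 (pending; pending now {b=6, e=13})
Op 4: UPDATE e=28 (pending; pending now {b=6, e=28})
Op 5: ROLLBACK: discarded pending ['b', 'e']; in_txn=False
Op 6: BEGIN: in_txn=True, pending={}
Op 7: COMMIT: merged [] into committed; committed now {b=10, e=5}
Op 8: UPDATE e=4 (auto-commit; committed e=4)
Op 9: UPDATE e=5 (auto-commit; committed e=5)
Op 10: UPDATE e=2 (auto-commit; committed e=2)
Final committed: {b=10, e=2}

Answer: 10 2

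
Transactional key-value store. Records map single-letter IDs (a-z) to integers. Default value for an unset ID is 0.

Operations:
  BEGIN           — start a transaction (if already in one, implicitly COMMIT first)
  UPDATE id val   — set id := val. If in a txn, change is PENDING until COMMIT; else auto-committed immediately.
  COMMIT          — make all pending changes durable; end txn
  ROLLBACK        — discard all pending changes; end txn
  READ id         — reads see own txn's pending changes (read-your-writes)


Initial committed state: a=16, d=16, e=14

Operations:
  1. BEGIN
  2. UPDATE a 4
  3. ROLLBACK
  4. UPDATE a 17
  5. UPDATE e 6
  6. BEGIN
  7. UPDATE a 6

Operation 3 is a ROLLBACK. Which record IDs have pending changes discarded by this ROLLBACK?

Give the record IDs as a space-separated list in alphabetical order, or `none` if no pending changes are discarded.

Answer: a

Derivation:
Initial committed: {a=16, d=16, e=14}
Op 1: BEGIN: in_txn=True, pending={}
Op 2: UPDATE a=4 (pending; pending now {a=4})
Op 3: ROLLBACK: discarded pending ['a']; in_txn=False
Op 4: UPDATE a=17 (auto-commit; committed a=17)
Op 5: UPDATE e=6 (auto-commit; committed e=6)
Op 6: BEGIN: in_txn=True, pending={}
Op 7: UPDATE a=6 (pending; pending now {a=6})
ROLLBACK at op 3 discards: ['a']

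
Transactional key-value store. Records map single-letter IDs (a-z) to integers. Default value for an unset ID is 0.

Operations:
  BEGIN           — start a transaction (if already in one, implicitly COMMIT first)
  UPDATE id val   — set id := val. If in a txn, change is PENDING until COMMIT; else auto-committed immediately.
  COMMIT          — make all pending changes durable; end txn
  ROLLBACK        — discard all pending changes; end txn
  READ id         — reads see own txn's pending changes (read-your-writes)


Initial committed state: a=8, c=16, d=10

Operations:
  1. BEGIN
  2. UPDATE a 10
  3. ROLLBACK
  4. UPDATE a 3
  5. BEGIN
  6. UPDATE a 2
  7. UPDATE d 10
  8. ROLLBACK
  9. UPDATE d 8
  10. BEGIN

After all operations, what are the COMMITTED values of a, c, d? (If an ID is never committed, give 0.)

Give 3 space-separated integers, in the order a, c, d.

Answer: 3 16 8

Derivation:
Initial committed: {a=8, c=16, d=10}
Op 1: BEGIN: in_txn=True, pending={}
Op 2: UPDATE a=10 (pending; pending now {a=10})
Op 3: ROLLBACK: discarded pending ['a']; in_txn=False
Op 4: UPDATE a=3 (auto-commit; committed a=3)
Op 5: BEGIN: in_txn=True, pending={}
Op 6: UPDATE a=2 (pending; pending now {a=2})
Op 7: UPDATE d=10 (pending; pending now {a=2, d=10})
Op 8: ROLLBACK: discarded pending ['a', 'd']; in_txn=False
Op 9: UPDATE d=8 (auto-commit; committed d=8)
Op 10: BEGIN: in_txn=True, pending={}
Final committed: {a=3, c=16, d=8}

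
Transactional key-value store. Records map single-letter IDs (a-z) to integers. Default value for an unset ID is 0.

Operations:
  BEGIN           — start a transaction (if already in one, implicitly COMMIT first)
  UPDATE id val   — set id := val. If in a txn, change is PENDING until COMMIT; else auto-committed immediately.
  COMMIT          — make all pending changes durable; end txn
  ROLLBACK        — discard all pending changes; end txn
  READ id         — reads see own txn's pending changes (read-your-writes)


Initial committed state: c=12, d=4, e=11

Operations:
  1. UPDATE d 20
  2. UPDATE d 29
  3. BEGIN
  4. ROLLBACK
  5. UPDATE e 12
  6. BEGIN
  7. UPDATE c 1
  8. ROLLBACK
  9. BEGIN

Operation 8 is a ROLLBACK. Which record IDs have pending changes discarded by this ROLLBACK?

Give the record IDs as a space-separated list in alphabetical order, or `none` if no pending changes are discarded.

Initial committed: {c=12, d=4, e=11}
Op 1: UPDATE d=20 (auto-commit; committed d=20)
Op 2: UPDATE d=29 (auto-commit; committed d=29)
Op 3: BEGIN: in_txn=True, pending={}
Op 4: ROLLBACK: discarded pending []; in_txn=False
Op 5: UPDATE e=12 (auto-commit; committed e=12)
Op 6: BEGIN: in_txn=True, pending={}
Op 7: UPDATE c=1 (pending; pending now {c=1})
Op 8: ROLLBACK: discarded pending ['c']; in_txn=False
Op 9: BEGIN: in_txn=True, pending={}
ROLLBACK at op 8 discards: ['c']

Answer: c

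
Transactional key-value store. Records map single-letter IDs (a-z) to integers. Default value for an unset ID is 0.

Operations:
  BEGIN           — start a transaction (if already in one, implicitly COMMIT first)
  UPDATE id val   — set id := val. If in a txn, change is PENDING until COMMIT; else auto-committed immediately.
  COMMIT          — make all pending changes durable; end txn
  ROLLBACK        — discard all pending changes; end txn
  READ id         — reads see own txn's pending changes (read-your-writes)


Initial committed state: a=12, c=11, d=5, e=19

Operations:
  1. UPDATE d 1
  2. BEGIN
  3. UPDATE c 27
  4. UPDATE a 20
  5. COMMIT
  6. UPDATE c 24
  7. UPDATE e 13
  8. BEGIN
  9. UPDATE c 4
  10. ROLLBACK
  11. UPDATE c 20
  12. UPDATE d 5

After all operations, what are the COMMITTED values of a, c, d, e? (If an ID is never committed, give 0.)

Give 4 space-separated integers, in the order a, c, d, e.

Answer: 20 20 5 13

Derivation:
Initial committed: {a=12, c=11, d=5, e=19}
Op 1: UPDATE d=1 (auto-commit; committed d=1)
Op 2: BEGIN: in_txn=True, pending={}
Op 3: UPDATE c=27 (pending; pending now {c=27})
Op 4: UPDATE a=20 (pending; pending now {a=20, c=27})
Op 5: COMMIT: merged ['a', 'c'] into committed; committed now {a=20, c=27, d=1, e=19}
Op 6: UPDATE c=24 (auto-commit; committed c=24)
Op 7: UPDATE e=13 (auto-commit; committed e=13)
Op 8: BEGIN: in_txn=True, pending={}
Op 9: UPDATE c=4 (pending; pending now {c=4})
Op 10: ROLLBACK: discarded pending ['c']; in_txn=False
Op 11: UPDATE c=20 (auto-commit; committed c=20)
Op 12: UPDATE d=5 (auto-commit; committed d=5)
Final committed: {a=20, c=20, d=5, e=13}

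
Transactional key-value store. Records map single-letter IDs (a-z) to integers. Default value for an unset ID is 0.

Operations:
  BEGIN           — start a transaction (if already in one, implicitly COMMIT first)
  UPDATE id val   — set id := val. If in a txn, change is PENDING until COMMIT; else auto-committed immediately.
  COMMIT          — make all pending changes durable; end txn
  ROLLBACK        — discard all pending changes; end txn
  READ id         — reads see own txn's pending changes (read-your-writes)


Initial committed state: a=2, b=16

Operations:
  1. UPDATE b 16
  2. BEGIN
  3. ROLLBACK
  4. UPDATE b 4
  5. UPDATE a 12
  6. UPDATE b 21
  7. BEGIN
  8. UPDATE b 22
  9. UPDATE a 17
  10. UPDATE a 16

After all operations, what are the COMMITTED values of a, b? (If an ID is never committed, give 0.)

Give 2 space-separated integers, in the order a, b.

Answer: 12 21

Derivation:
Initial committed: {a=2, b=16}
Op 1: UPDATE b=16 (auto-commit; committed b=16)
Op 2: BEGIN: in_txn=True, pending={}
Op 3: ROLLBACK: discarded pending []; in_txn=False
Op 4: UPDATE b=4 (auto-commit; committed b=4)
Op 5: UPDATE a=12 (auto-commit; committed a=12)
Op 6: UPDATE b=21 (auto-commit; committed b=21)
Op 7: BEGIN: in_txn=True, pending={}
Op 8: UPDATE b=22 (pending; pending now {b=22})
Op 9: UPDATE a=17 (pending; pending now {a=17, b=22})
Op 10: UPDATE a=16 (pending; pending now {a=16, b=22})
Final committed: {a=12, b=21}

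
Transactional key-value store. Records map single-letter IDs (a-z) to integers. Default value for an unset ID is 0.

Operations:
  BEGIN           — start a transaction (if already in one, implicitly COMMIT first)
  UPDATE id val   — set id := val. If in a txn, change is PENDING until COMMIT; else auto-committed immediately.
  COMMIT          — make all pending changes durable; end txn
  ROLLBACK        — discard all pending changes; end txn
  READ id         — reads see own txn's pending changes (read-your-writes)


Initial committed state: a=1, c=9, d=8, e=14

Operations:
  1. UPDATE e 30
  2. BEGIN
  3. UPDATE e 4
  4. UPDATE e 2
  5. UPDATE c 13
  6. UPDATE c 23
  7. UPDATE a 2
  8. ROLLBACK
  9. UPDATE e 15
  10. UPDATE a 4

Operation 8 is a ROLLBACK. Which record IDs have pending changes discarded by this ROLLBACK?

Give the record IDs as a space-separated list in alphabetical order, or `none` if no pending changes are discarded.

Initial committed: {a=1, c=9, d=8, e=14}
Op 1: UPDATE e=30 (auto-commit; committed e=30)
Op 2: BEGIN: in_txn=True, pending={}
Op 3: UPDATE e=4 (pending; pending now {e=4})
Op 4: UPDATE e=2 (pending; pending now {e=2})
Op 5: UPDATE c=13 (pending; pending now {c=13, e=2})
Op 6: UPDATE c=23 (pending; pending now {c=23, e=2})
Op 7: UPDATE a=2 (pending; pending now {a=2, c=23, e=2})
Op 8: ROLLBACK: discarded pending ['a', 'c', 'e']; in_txn=False
Op 9: UPDATE e=15 (auto-commit; committed e=15)
Op 10: UPDATE a=4 (auto-commit; committed a=4)
ROLLBACK at op 8 discards: ['a', 'c', 'e']

Answer: a c e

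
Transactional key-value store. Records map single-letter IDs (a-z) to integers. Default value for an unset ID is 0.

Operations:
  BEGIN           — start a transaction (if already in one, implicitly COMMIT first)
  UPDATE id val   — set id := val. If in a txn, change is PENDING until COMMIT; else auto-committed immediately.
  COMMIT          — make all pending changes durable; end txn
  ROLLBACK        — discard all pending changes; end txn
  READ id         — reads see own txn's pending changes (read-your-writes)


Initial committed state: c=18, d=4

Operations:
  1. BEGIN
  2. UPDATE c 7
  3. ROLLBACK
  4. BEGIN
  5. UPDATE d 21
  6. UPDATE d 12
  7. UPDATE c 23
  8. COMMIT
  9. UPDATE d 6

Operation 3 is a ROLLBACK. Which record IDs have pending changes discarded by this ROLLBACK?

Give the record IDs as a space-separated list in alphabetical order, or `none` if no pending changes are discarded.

Initial committed: {c=18, d=4}
Op 1: BEGIN: in_txn=True, pending={}
Op 2: UPDATE c=7 (pending; pending now {c=7})
Op 3: ROLLBACK: discarded pending ['c']; in_txn=False
Op 4: BEGIN: in_txn=True, pending={}
Op 5: UPDATE d=21 (pending; pending now {d=21})
Op 6: UPDATE d=12 (pending; pending now {d=12})
Op 7: UPDATE c=23 (pending; pending now {c=23, d=12})
Op 8: COMMIT: merged ['c', 'd'] into committed; committed now {c=23, d=12}
Op 9: UPDATE d=6 (auto-commit; committed d=6)
ROLLBACK at op 3 discards: ['c']

Answer: c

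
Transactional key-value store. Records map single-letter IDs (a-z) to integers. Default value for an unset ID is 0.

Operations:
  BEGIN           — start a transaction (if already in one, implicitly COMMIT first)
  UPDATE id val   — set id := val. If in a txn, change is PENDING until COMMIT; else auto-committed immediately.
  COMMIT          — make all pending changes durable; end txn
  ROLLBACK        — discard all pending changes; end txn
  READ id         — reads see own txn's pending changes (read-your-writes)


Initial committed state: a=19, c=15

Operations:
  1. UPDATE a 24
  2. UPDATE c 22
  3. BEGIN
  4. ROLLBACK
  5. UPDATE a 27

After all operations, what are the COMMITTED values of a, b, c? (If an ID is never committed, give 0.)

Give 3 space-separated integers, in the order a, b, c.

Initial committed: {a=19, c=15}
Op 1: UPDATE a=24 (auto-commit; committed a=24)
Op 2: UPDATE c=22 (auto-commit; committed c=22)
Op 3: BEGIN: in_txn=True, pending={}
Op 4: ROLLBACK: discarded pending []; in_txn=False
Op 5: UPDATE a=27 (auto-commit; committed a=27)
Final committed: {a=27, c=22}

Answer: 27 0 22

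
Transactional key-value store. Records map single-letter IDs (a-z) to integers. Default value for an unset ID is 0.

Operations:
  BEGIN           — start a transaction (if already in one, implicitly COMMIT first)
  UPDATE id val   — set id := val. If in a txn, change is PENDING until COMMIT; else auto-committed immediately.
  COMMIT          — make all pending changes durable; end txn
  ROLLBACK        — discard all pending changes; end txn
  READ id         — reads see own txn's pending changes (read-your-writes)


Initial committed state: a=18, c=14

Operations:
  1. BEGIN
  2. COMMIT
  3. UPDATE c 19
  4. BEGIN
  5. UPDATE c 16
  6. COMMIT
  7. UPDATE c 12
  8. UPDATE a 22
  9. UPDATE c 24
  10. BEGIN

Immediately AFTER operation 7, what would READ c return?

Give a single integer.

Initial committed: {a=18, c=14}
Op 1: BEGIN: in_txn=True, pending={}
Op 2: COMMIT: merged [] into committed; committed now {a=18, c=14}
Op 3: UPDATE c=19 (auto-commit; committed c=19)
Op 4: BEGIN: in_txn=True, pending={}
Op 5: UPDATE c=16 (pending; pending now {c=16})
Op 6: COMMIT: merged ['c'] into committed; committed now {a=18, c=16}
Op 7: UPDATE c=12 (auto-commit; committed c=12)
After op 7: visible(c) = 12 (pending={}, committed={a=18, c=12})

Answer: 12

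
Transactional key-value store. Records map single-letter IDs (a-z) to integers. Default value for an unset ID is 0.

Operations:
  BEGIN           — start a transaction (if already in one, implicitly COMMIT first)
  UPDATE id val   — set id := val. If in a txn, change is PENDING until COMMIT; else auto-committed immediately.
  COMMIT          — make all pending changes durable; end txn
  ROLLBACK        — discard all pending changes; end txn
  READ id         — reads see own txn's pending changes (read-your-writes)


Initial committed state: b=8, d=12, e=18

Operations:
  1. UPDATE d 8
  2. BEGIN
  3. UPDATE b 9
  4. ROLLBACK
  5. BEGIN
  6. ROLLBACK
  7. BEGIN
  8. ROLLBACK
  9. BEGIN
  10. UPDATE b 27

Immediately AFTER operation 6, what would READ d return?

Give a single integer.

Initial committed: {b=8, d=12, e=18}
Op 1: UPDATE d=8 (auto-commit; committed d=8)
Op 2: BEGIN: in_txn=True, pending={}
Op 3: UPDATE b=9 (pending; pending now {b=9})
Op 4: ROLLBACK: discarded pending ['b']; in_txn=False
Op 5: BEGIN: in_txn=True, pending={}
Op 6: ROLLBACK: discarded pending []; in_txn=False
After op 6: visible(d) = 8 (pending={}, committed={b=8, d=8, e=18})

Answer: 8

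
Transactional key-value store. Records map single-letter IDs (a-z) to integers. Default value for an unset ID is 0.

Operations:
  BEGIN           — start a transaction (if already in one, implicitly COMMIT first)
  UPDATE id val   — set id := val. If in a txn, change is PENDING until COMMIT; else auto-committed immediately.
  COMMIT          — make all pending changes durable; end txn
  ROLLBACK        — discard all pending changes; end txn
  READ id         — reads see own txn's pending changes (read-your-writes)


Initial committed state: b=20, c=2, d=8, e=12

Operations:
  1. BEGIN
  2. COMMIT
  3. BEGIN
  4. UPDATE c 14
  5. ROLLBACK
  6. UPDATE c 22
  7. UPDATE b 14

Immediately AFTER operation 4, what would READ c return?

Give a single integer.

Answer: 14

Derivation:
Initial committed: {b=20, c=2, d=8, e=12}
Op 1: BEGIN: in_txn=True, pending={}
Op 2: COMMIT: merged [] into committed; committed now {b=20, c=2, d=8, e=12}
Op 3: BEGIN: in_txn=True, pending={}
Op 4: UPDATE c=14 (pending; pending now {c=14})
After op 4: visible(c) = 14 (pending={c=14}, committed={b=20, c=2, d=8, e=12})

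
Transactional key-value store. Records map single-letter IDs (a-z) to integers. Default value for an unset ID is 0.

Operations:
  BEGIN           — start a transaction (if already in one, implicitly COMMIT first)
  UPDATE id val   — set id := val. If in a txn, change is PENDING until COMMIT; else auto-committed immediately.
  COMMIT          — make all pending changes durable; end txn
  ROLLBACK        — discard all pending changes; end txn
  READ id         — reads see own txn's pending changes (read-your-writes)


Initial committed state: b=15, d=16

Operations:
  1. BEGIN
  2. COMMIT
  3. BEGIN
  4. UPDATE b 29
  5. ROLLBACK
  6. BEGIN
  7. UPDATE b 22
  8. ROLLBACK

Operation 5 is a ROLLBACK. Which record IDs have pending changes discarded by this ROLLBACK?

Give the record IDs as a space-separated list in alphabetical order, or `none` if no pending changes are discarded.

Answer: b

Derivation:
Initial committed: {b=15, d=16}
Op 1: BEGIN: in_txn=True, pending={}
Op 2: COMMIT: merged [] into committed; committed now {b=15, d=16}
Op 3: BEGIN: in_txn=True, pending={}
Op 4: UPDATE b=29 (pending; pending now {b=29})
Op 5: ROLLBACK: discarded pending ['b']; in_txn=False
Op 6: BEGIN: in_txn=True, pending={}
Op 7: UPDATE b=22 (pending; pending now {b=22})
Op 8: ROLLBACK: discarded pending ['b']; in_txn=False
ROLLBACK at op 5 discards: ['b']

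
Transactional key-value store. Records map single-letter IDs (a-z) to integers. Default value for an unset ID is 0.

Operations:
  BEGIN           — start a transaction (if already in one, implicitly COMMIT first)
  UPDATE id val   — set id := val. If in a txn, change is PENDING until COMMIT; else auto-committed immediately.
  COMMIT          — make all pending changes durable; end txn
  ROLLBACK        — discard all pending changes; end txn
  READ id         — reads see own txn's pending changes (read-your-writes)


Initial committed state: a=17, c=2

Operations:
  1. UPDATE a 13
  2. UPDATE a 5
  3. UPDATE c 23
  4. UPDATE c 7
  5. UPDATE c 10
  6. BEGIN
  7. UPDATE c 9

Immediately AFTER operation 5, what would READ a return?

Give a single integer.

Answer: 5

Derivation:
Initial committed: {a=17, c=2}
Op 1: UPDATE a=13 (auto-commit; committed a=13)
Op 2: UPDATE a=5 (auto-commit; committed a=5)
Op 3: UPDATE c=23 (auto-commit; committed c=23)
Op 4: UPDATE c=7 (auto-commit; committed c=7)
Op 5: UPDATE c=10 (auto-commit; committed c=10)
After op 5: visible(a) = 5 (pending={}, committed={a=5, c=10})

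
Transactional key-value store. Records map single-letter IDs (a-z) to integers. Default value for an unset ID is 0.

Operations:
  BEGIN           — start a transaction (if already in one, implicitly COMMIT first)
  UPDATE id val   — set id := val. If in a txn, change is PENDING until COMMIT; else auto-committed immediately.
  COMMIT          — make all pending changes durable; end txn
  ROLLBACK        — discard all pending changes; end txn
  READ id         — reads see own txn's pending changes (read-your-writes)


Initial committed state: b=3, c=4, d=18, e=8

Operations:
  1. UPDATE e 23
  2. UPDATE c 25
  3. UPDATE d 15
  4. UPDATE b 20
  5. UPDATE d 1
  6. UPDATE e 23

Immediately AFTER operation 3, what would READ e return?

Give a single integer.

Answer: 23

Derivation:
Initial committed: {b=3, c=4, d=18, e=8}
Op 1: UPDATE e=23 (auto-commit; committed e=23)
Op 2: UPDATE c=25 (auto-commit; committed c=25)
Op 3: UPDATE d=15 (auto-commit; committed d=15)
After op 3: visible(e) = 23 (pending={}, committed={b=3, c=25, d=15, e=23})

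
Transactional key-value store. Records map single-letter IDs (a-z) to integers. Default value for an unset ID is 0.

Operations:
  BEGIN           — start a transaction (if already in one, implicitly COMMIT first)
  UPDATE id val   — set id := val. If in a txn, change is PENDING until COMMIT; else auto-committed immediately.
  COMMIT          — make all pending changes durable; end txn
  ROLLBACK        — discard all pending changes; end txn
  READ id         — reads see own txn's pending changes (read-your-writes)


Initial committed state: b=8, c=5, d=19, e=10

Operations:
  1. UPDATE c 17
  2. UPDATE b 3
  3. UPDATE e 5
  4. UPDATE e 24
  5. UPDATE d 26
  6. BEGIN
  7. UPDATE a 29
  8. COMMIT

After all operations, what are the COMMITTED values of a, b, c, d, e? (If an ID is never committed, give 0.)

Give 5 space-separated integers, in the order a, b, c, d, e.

Answer: 29 3 17 26 24

Derivation:
Initial committed: {b=8, c=5, d=19, e=10}
Op 1: UPDATE c=17 (auto-commit; committed c=17)
Op 2: UPDATE b=3 (auto-commit; committed b=3)
Op 3: UPDATE e=5 (auto-commit; committed e=5)
Op 4: UPDATE e=24 (auto-commit; committed e=24)
Op 5: UPDATE d=26 (auto-commit; committed d=26)
Op 6: BEGIN: in_txn=True, pending={}
Op 7: UPDATE a=29 (pending; pending now {a=29})
Op 8: COMMIT: merged ['a'] into committed; committed now {a=29, b=3, c=17, d=26, e=24}
Final committed: {a=29, b=3, c=17, d=26, e=24}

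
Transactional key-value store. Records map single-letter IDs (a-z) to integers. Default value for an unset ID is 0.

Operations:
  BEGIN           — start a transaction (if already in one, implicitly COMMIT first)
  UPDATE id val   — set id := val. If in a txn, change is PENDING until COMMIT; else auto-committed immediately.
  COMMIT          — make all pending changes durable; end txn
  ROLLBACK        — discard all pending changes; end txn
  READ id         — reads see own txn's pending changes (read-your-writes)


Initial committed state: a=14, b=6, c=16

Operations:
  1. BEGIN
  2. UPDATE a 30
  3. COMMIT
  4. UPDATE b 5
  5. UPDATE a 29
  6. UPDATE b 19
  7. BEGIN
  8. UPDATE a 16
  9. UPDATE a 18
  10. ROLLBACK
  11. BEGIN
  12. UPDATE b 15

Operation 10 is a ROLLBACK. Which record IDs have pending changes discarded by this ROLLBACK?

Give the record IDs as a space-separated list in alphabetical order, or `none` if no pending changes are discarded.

Answer: a

Derivation:
Initial committed: {a=14, b=6, c=16}
Op 1: BEGIN: in_txn=True, pending={}
Op 2: UPDATE a=30 (pending; pending now {a=30})
Op 3: COMMIT: merged ['a'] into committed; committed now {a=30, b=6, c=16}
Op 4: UPDATE b=5 (auto-commit; committed b=5)
Op 5: UPDATE a=29 (auto-commit; committed a=29)
Op 6: UPDATE b=19 (auto-commit; committed b=19)
Op 7: BEGIN: in_txn=True, pending={}
Op 8: UPDATE a=16 (pending; pending now {a=16})
Op 9: UPDATE a=18 (pending; pending now {a=18})
Op 10: ROLLBACK: discarded pending ['a']; in_txn=False
Op 11: BEGIN: in_txn=True, pending={}
Op 12: UPDATE b=15 (pending; pending now {b=15})
ROLLBACK at op 10 discards: ['a']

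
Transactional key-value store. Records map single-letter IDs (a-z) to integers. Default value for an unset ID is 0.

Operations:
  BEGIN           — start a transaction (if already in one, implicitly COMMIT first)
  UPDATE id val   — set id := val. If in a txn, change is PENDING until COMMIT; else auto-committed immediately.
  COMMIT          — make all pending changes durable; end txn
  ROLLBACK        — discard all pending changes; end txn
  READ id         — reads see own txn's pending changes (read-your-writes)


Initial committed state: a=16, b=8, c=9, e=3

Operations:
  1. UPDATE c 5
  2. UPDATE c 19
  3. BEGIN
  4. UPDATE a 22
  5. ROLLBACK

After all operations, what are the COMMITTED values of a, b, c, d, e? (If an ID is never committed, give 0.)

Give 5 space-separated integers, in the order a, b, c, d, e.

Initial committed: {a=16, b=8, c=9, e=3}
Op 1: UPDATE c=5 (auto-commit; committed c=5)
Op 2: UPDATE c=19 (auto-commit; committed c=19)
Op 3: BEGIN: in_txn=True, pending={}
Op 4: UPDATE a=22 (pending; pending now {a=22})
Op 5: ROLLBACK: discarded pending ['a']; in_txn=False
Final committed: {a=16, b=8, c=19, e=3}

Answer: 16 8 19 0 3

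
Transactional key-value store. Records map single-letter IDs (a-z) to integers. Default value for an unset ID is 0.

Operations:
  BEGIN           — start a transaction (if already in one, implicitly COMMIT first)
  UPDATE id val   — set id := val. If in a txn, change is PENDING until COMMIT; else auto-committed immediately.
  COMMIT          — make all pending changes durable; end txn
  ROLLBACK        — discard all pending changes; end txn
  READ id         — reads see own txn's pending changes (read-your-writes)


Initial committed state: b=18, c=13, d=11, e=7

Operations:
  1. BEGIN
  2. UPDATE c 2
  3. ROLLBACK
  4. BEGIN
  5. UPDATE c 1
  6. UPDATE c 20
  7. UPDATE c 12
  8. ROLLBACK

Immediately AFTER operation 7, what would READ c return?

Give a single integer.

Answer: 12

Derivation:
Initial committed: {b=18, c=13, d=11, e=7}
Op 1: BEGIN: in_txn=True, pending={}
Op 2: UPDATE c=2 (pending; pending now {c=2})
Op 3: ROLLBACK: discarded pending ['c']; in_txn=False
Op 4: BEGIN: in_txn=True, pending={}
Op 5: UPDATE c=1 (pending; pending now {c=1})
Op 6: UPDATE c=20 (pending; pending now {c=20})
Op 7: UPDATE c=12 (pending; pending now {c=12})
After op 7: visible(c) = 12 (pending={c=12}, committed={b=18, c=13, d=11, e=7})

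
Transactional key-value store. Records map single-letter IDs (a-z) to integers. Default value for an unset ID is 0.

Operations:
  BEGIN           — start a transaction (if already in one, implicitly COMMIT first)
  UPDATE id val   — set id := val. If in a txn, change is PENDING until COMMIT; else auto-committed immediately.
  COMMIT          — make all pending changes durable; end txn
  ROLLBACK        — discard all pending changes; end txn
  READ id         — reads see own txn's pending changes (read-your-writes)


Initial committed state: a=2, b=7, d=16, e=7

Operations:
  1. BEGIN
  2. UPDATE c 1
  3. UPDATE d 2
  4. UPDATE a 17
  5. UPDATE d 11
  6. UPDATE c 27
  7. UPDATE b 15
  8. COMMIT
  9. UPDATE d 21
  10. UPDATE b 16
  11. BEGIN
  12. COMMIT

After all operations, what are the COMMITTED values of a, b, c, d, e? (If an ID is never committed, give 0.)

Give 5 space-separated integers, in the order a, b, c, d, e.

Initial committed: {a=2, b=7, d=16, e=7}
Op 1: BEGIN: in_txn=True, pending={}
Op 2: UPDATE c=1 (pending; pending now {c=1})
Op 3: UPDATE d=2 (pending; pending now {c=1, d=2})
Op 4: UPDATE a=17 (pending; pending now {a=17, c=1, d=2})
Op 5: UPDATE d=11 (pending; pending now {a=17, c=1, d=11})
Op 6: UPDATE c=27 (pending; pending now {a=17, c=27, d=11})
Op 7: UPDATE b=15 (pending; pending now {a=17, b=15, c=27, d=11})
Op 8: COMMIT: merged ['a', 'b', 'c', 'd'] into committed; committed now {a=17, b=15, c=27, d=11, e=7}
Op 9: UPDATE d=21 (auto-commit; committed d=21)
Op 10: UPDATE b=16 (auto-commit; committed b=16)
Op 11: BEGIN: in_txn=True, pending={}
Op 12: COMMIT: merged [] into committed; committed now {a=17, b=16, c=27, d=21, e=7}
Final committed: {a=17, b=16, c=27, d=21, e=7}

Answer: 17 16 27 21 7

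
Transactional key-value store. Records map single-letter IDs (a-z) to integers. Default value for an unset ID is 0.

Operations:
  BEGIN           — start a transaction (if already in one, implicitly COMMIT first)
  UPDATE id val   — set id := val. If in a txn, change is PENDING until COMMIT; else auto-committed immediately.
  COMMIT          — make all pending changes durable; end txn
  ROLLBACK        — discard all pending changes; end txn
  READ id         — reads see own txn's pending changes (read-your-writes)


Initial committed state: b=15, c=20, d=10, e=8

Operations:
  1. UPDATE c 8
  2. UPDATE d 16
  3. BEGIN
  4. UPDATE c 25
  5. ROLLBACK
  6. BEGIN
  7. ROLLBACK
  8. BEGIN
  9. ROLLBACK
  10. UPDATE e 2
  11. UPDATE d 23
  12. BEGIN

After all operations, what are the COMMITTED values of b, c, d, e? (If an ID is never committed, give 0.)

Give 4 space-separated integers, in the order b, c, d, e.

Initial committed: {b=15, c=20, d=10, e=8}
Op 1: UPDATE c=8 (auto-commit; committed c=8)
Op 2: UPDATE d=16 (auto-commit; committed d=16)
Op 3: BEGIN: in_txn=True, pending={}
Op 4: UPDATE c=25 (pending; pending now {c=25})
Op 5: ROLLBACK: discarded pending ['c']; in_txn=False
Op 6: BEGIN: in_txn=True, pending={}
Op 7: ROLLBACK: discarded pending []; in_txn=False
Op 8: BEGIN: in_txn=True, pending={}
Op 9: ROLLBACK: discarded pending []; in_txn=False
Op 10: UPDATE e=2 (auto-commit; committed e=2)
Op 11: UPDATE d=23 (auto-commit; committed d=23)
Op 12: BEGIN: in_txn=True, pending={}
Final committed: {b=15, c=8, d=23, e=2}

Answer: 15 8 23 2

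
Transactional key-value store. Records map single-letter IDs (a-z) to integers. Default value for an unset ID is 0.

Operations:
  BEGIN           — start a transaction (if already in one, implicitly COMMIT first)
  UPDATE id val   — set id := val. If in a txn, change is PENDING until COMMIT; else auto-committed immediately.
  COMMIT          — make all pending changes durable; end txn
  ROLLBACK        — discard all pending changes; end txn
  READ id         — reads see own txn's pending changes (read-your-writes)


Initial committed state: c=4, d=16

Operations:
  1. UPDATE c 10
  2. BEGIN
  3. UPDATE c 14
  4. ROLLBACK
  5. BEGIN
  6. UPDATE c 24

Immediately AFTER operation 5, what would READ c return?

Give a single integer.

Answer: 10

Derivation:
Initial committed: {c=4, d=16}
Op 1: UPDATE c=10 (auto-commit; committed c=10)
Op 2: BEGIN: in_txn=True, pending={}
Op 3: UPDATE c=14 (pending; pending now {c=14})
Op 4: ROLLBACK: discarded pending ['c']; in_txn=False
Op 5: BEGIN: in_txn=True, pending={}
After op 5: visible(c) = 10 (pending={}, committed={c=10, d=16})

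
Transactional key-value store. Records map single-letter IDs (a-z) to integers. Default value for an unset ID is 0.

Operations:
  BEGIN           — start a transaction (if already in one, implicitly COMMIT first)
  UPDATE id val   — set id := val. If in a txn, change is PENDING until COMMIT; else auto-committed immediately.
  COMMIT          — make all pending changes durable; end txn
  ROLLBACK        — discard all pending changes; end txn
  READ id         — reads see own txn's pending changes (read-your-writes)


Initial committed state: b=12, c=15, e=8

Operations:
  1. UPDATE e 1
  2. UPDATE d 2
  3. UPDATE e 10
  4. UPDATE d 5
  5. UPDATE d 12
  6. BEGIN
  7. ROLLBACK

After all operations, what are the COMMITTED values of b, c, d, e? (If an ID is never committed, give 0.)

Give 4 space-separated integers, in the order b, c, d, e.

Answer: 12 15 12 10

Derivation:
Initial committed: {b=12, c=15, e=8}
Op 1: UPDATE e=1 (auto-commit; committed e=1)
Op 2: UPDATE d=2 (auto-commit; committed d=2)
Op 3: UPDATE e=10 (auto-commit; committed e=10)
Op 4: UPDATE d=5 (auto-commit; committed d=5)
Op 5: UPDATE d=12 (auto-commit; committed d=12)
Op 6: BEGIN: in_txn=True, pending={}
Op 7: ROLLBACK: discarded pending []; in_txn=False
Final committed: {b=12, c=15, d=12, e=10}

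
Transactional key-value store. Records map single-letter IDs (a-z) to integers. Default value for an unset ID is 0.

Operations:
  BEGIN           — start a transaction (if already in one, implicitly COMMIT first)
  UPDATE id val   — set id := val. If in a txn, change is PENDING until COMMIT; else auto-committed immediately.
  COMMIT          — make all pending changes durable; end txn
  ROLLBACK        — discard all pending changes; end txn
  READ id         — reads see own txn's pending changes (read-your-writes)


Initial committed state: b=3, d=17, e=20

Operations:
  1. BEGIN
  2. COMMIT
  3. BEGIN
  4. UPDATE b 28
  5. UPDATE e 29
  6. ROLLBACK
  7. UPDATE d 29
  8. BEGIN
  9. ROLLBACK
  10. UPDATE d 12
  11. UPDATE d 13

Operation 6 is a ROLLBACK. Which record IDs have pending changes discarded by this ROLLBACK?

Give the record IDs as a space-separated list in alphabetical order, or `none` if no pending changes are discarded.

Initial committed: {b=3, d=17, e=20}
Op 1: BEGIN: in_txn=True, pending={}
Op 2: COMMIT: merged [] into committed; committed now {b=3, d=17, e=20}
Op 3: BEGIN: in_txn=True, pending={}
Op 4: UPDATE b=28 (pending; pending now {b=28})
Op 5: UPDATE e=29 (pending; pending now {b=28, e=29})
Op 6: ROLLBACK: discarded pending ['b', 'e']; in_txn=False
Op 7: UPDATE d=29 (auto-commit; committed d=29)
Op 8: BEGIN: in_txn=True, pending={}
Op 9: ROLLBACK: discarded pending []; in_txn=False
Op 10: UPDATE d=12 (auto-commit; committed d=12)
Op 11: UPDATE d=13 (auto-commit; committed d=13)
ROLLBACK at op 6 discards: ['b', 'e']

Answer: b e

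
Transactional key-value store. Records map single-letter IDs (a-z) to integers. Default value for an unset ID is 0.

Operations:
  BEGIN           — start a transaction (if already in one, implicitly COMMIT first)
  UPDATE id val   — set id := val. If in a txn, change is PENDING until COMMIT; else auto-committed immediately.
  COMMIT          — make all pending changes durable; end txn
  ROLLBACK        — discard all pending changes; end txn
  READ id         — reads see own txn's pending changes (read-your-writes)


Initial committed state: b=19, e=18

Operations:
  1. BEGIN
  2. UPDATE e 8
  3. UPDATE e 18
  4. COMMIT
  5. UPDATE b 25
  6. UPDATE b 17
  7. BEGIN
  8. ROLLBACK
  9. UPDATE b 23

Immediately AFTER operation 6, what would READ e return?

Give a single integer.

Answer: 18

Derivation:
Initial committed: {b=19, e=18}
Op 1: BEGIN: in_txn=True, pending={}
Op 2: UPDATE e=8 (pending; pending now {e=8})
Op 3: UPDATE e=18 (pending; pending now {e=18})
Op 4: COMMIT: merged ['e'] into committed; committed now {b=19, e=18}
Op 5: UPDATE b=25 (auto-commit; committed b=25)
Op 6: UPDATE b=17 (auto-commit; committed b=17)
After op 6: visible(e) = 18 (pending={}, committed={b=17, e=18})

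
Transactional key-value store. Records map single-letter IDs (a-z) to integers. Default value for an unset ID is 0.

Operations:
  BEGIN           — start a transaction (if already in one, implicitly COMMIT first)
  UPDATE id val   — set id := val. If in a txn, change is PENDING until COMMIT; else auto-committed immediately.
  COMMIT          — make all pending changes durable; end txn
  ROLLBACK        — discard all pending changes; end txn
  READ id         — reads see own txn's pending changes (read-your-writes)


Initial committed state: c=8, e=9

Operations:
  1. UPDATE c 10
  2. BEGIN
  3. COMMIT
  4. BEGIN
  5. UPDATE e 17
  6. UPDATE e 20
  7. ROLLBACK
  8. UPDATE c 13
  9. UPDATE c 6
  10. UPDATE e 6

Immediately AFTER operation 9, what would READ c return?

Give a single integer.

Answer: 6

Derivation:
Initial committed: {c=8, e=9}
Op 1: UPDATE c=10 (auto-commit; committed c=10)
Op 2: BEGIN: in_txn=True, pending={}
Op 3: COMMIT: merged [] into committed; committed now {c=10, e=9}
Op 4: BEGIN: in_txn=True, pending={}
Op 5: UPDATE e=17 (pending; pending now {e=17})
Op 6: UPDATE e=20 (pending; pending now {e=20})
Op 7: ROLLBACK: discarded pending ['e']; in_txn=False
Op 8: UPDATE c=13 (auto-commit; committed c=13)
Op 9: UPDATE c=6 (auto-commit; committed c=6)
After op 9: visible(c) = 6 (pending={}, committed={c=6, e=9})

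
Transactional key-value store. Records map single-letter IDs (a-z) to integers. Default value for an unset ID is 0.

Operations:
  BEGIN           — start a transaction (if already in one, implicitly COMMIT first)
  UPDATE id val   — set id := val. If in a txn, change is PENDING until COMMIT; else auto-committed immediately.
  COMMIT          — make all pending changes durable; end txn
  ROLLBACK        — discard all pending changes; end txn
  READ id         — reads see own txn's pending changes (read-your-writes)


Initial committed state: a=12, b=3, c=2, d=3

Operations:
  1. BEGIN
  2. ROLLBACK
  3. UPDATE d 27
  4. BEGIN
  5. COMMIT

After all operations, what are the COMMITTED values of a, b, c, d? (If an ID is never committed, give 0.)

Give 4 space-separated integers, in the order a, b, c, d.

Answer: 12 3 2 27

Derivation:
Initial committed: {a=12, b=3, c=2, d=3}
Op 1: BEGIN: in_txn=True, pending={}
Op 2: ROLLBACK: discarded pending []; in_txn=False
Op 3: UPDATE d=27 (auto-commit; committed d=27)
Op 4: BEGIN: in_txn=True, pending={}
Op 5: COMMIT: merged [] into committed; committed now {a=12, b=3, c=2, d=27}
Final committed: {a=12, b=3, c=2, d=27}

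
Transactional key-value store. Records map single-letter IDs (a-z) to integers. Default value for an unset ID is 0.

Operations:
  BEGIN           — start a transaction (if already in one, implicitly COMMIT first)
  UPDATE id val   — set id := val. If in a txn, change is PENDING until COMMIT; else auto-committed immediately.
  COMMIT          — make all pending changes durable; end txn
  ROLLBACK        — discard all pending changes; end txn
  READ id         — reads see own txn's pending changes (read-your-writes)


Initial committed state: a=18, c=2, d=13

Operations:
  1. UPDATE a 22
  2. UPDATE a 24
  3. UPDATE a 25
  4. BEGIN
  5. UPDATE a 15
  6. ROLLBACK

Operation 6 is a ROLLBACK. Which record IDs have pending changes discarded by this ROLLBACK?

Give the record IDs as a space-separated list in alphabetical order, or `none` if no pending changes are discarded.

Answer: a

Derivation:
Initial committed: {a=18, c=2, d=13}
Op 1: UPDATE a=22 (auto-commit; committed a=22)
Op 2: UPDATE a=24 (auto-commit; committed a=24)
Op 3: UPDATE a=25 (auto-commit; committed a=25)
Op 4: BEGIN: in_txn=True, pending={}
Op 5: UPDATE a=15 (pending; pending now {a=15})
Op 6: ROLLBACK: discarded pending ['a']; in_txn=False
ROLLBACK at op 6 discards: ['a']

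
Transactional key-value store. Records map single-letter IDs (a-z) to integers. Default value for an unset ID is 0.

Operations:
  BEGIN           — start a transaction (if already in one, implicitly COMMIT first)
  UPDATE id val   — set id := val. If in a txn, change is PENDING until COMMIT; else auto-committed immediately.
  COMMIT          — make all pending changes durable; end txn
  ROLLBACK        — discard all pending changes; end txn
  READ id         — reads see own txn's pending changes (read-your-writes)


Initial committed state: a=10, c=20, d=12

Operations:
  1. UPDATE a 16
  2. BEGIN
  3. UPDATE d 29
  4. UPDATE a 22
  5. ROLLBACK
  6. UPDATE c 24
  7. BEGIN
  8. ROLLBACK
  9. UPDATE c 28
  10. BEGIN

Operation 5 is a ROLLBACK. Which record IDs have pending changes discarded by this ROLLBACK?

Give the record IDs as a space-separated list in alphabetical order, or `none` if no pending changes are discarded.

Initial committed: {a=10, c=20, d=12}
Op 1: UPDATE a=16 (auto-commit; committed a=16)
Op 2: BEGIN: in_txn=True, pending={}
Op 3: UPDATE d=29 (pending; pending now {d=29})
Op 4: UPDATE a=22 (pending; pending now {a=22, d=29})
Op 5: ROLLBACK: discarded pending ['a', 'd']; in_txn=False
Op 6: UPDATE c=24 (auto-commit; committed c=24)
Op 7: BEGIN: in_txn=True, pending={}
Op 8: ROLLBACK: discarded pending []; in_txn=False
Op 9: UPDATE c=28 (auto-commit; committed c=28)
Op 10: BEGIN: in_txn=True, pending={}
ROLLBACK at op 5 discards: ['a', 'd']

Answer: a d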